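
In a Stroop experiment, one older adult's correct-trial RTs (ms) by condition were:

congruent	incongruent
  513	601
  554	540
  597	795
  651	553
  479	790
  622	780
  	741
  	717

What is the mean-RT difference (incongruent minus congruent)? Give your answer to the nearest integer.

120 ms

M(congruent) = 3416/6 = 569.333
M(incongruent) = 5517/8 = 689.625
Difference = 689.625 − 569.333 = 120.292 ms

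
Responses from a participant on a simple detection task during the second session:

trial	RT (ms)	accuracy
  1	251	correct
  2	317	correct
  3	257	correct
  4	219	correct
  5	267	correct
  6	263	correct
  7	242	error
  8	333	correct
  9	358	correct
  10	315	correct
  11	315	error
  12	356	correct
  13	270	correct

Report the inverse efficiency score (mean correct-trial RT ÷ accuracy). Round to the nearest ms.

344 ms

Correct trials (n=11): 251, 317, 257, 219, 267, 263, 333, 358, 315, 356, 270
Mean correct RT = 3206/11 = 291.4545 ms
Proportion correct = 11/13
IES = 291.4545 / (11/13) = 344.446 ms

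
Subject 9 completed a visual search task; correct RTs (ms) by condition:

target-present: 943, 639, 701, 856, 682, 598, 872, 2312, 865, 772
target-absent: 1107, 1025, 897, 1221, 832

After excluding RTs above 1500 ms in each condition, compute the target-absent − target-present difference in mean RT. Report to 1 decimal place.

target-present: exclude 2312
M(target-present) = 6928/9 = 769.778
M(target-absent) = 5082/5 = 1016.400
Difference = 1016.400 − 769.778 = 246.622 ms

246.6 ms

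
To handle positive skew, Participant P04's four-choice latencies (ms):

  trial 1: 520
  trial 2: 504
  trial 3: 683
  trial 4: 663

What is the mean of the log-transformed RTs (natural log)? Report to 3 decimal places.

6.375

ln(RT): 6.2538, 6.2226, 6.5265, 6.4968
Σ ln(RT) = 25.4997
Mean = 25.4997/4 = 6.37492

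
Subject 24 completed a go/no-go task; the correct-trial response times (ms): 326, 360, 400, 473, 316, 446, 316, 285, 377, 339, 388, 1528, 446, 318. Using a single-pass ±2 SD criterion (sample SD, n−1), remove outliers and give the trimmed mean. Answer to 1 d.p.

368.5 ms

n = 14, ΣRT = 6318, M = 451.286
Σ(x−M)² = 1290652.86; s = √(1290652.86/13) = 315.089
Cutoffs: 451.286 ± 2·315.089 → [-178.9, 1081.5]
Outside: 1528 → excluded.
Retained (n=13): Σ = 4790, mean = 4790/13 = 368.462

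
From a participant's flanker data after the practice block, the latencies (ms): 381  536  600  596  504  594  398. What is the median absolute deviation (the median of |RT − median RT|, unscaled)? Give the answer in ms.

60 ms

Sorted: 381, 398, 504, 536, 594, 596, 600 → median = 536
|x − 536|: 155, 0, 64, 60, 32, 58, 138
Sorted deviations: 0, 32, 58, 60, 64, 138, 155 → MAD = 60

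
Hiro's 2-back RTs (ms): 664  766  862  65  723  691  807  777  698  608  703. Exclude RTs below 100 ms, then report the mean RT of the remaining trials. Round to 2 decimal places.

729.90 ms

Excluded: 65
Retained (n=10): Σ = 7299
Mean = 7299/10 = 729.9000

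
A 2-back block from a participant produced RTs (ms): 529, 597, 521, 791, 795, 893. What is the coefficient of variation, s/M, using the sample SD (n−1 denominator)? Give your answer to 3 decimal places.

n = 6, Σ = 4126, M = 687.6667
Σ(x−M)² = 125533.333; s = √(125533.333/5) = 158.4508
CV = 158.4508 / 687.6667 = 0.23042

0.230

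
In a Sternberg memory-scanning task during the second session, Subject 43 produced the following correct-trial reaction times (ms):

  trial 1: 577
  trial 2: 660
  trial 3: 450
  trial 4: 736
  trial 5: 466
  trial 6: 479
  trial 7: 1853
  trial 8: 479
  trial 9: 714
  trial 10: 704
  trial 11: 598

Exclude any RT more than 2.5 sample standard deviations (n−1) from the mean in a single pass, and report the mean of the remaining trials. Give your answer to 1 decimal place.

n = 11, ΣRT = 7716, M = 701.455
Σ(x−M)² = 1572964.73; s = √(1572964.73/10) = 396.606
Cutoffs: 701.455 ± 2.5·396.606 → [-290.1, 1693.0]
Outside: 1853 → excluded.
Retained (n=10): Σ = 5863, mean = 5863/10 = 586.300

586.3 ms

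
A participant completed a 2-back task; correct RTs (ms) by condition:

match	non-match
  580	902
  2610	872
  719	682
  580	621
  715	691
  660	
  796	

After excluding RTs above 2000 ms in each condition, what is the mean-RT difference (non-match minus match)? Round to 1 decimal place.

78.6 ms

match: exclude 2610
M(match) = 4050/6 = 675.000
M(non-match) = 3768/5 = 753.600
Difference = 753.600 − 675.000 = 78.600 ms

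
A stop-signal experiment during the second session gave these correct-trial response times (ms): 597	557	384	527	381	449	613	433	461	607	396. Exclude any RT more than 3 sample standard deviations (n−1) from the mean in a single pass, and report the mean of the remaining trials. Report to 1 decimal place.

491.4 ms

n = 11, ΣRT = 5405, M = 491.364
Σ(x−M)² = 83828.55; s = √(83828.55/10) = 91.558
Cutoffs: 491.364 ± 3·91.558 → [216.7, 766.0]
No RTs fall outside the cutoffs; all 11 retained. Mean = 5405/11 = 491.364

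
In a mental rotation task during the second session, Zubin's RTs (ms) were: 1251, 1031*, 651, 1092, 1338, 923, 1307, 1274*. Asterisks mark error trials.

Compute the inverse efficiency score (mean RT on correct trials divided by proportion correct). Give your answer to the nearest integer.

Correct trials (n=6): 1251, 651, 1092, 1338, 923, 1307
Mean correct RT = 6562/6 = 1093.6667 ms
Proportion correct = 6/8
IES = 1093.6667 / (6/8) = 1458.222 ms

1458 ms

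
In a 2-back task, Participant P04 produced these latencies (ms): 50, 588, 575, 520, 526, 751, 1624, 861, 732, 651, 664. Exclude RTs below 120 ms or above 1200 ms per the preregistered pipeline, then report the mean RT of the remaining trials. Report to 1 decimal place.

652.0 ms

Excluded: 50, 1624
Retained (n=9): Σ = 5868
Mean = 5868/9 = 652.0000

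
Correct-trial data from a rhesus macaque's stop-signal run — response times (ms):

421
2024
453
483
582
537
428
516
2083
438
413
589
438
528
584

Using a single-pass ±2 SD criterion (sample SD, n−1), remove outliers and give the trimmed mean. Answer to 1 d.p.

n = 15, ΣRT = 10517, M = 701.133
Σ(x−M)² = 4274935.73; s = √(4274935.73/14) = 552.587
Cutoffs: 701.133 ± 2·552.587 → [-404.0, 1806.3]
Outside: 2024, 2083 → excluded.
Retained (n=13): Σ = 6410, mean = 6410/13 = 493.077

493.1 ms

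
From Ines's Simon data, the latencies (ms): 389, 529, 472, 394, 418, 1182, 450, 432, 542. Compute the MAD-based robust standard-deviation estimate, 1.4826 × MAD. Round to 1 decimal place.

83.0 ms

Sorted: 389, 394, 418, 432, 450, 472, 529, 542, 1182 → median = 450
|x − 450| sorted: 0, 18, 22, 32, 56, 61, 79, 92, 732 → MAD = 56
Robust SD ≈ 1.4826 × 56 = 83.026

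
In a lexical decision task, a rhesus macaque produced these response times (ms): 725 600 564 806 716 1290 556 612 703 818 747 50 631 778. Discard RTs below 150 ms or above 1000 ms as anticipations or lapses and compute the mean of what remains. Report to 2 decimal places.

688.00 ms

Excluded: 50, 1290
Retained (n=12): Σ = 8256
Mean = 8256/12 = 688.0000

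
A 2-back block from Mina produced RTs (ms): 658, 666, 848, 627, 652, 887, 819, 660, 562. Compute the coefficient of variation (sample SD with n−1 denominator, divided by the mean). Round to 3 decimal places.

n = 9, Σ = 6379, M = 708.7778
Σ(x−M)² = 101537.556; s = √(101537.556/8) = 112.6596
CV = 112.6596 / 708.7778 = 0.15895

0.159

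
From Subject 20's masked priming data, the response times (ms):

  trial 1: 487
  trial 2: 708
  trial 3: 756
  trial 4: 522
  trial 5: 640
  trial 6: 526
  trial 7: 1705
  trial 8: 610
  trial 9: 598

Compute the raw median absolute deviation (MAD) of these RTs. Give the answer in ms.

Sorted: 487, 522, 526, 598, 610, 640, 708, 756, 1705 → median = 610
|x − 610|: 123, 98, 146, 88, 30, 84, 1095, 0, 12
Sorted deviations: 0, 12, 30, 84, 88, 98, 123, 146, 1095 → MAD = 88

88 ms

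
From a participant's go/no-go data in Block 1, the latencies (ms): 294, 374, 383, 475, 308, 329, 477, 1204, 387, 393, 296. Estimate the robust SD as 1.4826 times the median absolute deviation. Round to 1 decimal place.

Sorted: 294, 296, 308, 329, 374, 383, 387, 393, 475, 477, 1204 → median = 383
|x − 383| sorted: 0, 4, 9, 10, 54, 75, 87, 89, 92, 94, 821 → MAD = 75
Robust SD ≈ 1.4826 × 75 = 111.195

111.2 ms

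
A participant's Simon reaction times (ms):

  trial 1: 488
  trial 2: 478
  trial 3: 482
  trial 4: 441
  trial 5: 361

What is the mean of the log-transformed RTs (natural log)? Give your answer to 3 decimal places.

6.103

ln(RT): 6.1903, 6.1696, 6.1779, 6.0890, 5.8889
Σ ln(RT) = 30.5158
Mean = 30.5158/5 = 6.10316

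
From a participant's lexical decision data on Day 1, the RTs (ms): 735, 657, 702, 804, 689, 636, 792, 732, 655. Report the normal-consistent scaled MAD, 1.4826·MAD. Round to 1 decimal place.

66.7 ms

Sorted: 636, 655, 657, 689, 702, 732, 735, 792, 804 → median = 702
|x − 702| sorted: 0, 13, 30, 33, 45, 47, 66, 90, 102 → MAD = 45
Robust SD ≈ 1.4826 × 45 = 66.717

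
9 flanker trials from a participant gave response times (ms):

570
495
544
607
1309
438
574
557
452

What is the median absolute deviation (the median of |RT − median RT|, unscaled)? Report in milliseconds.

50 ms

Sorted: 438, 452, 495, 544, 557, 570, 574, 607, 1309 → median = 557
|x − 557|: 13, 62, 13, 50, 752, 119, 17, 0, 105
Sorted deviations: 0, 13, 13, 17, 50, 62, 105, 119, 752 → MAD = 50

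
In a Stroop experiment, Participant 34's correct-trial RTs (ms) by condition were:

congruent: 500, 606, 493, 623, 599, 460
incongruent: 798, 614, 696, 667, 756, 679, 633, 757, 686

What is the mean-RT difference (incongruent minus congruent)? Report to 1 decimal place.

M(congruent) = 3281/6 = 546.833
M(incongruent) = 6286/9 = 698.444
Difference = 698.444 − 546.833 = 151.611 ms

151.6 ms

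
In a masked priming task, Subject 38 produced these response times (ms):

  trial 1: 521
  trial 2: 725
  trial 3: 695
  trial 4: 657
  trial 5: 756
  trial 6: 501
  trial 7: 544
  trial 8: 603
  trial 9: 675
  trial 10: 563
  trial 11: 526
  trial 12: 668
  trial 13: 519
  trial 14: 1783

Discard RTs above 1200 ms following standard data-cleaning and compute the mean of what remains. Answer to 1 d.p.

Excluded: 1783
Retained (n=13): Σ = 7953
Mean = 7953/13 = 611.7692

611.8 ms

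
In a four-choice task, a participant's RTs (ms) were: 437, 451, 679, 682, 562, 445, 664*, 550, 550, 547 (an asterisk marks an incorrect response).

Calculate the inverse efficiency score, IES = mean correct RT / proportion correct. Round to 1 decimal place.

605.3 ms

Correct trials (n=9): 437, 451, 679, 682, 562, 445, 550, 550, 547
Mean correct RT = 4903/9 = 544.7778 ms
Proportion correct = 9/10
IES = 544.7778 / (9/10) = 605.309 ms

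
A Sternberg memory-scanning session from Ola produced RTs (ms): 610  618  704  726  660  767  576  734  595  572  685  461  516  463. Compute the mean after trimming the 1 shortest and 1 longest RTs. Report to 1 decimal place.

621.6 ms

Sorted: 461, 463, 516, 572, 576, 595, 610, 618, 660, 685, 704, 726, 734, 767
Drop lowest 1 (461) and highest 1 (767)
Remaining (n=12): Σ = 7459, mean = 7459/12 = 621.583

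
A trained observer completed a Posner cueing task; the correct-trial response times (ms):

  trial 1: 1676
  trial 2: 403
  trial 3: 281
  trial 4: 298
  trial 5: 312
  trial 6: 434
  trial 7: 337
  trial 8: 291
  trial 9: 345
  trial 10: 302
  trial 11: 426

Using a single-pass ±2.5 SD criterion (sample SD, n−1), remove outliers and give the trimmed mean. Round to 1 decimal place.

342.9 ms

n = 11, ΣRT = 5105, M = 464.091
Σ(x−M)² = 1645620.91; s = √(1645620.91/10) = 405.663
Cutoffs: 464.091 ± 2.5·405.663 → [-550.1, 1478.2]
Outside: 1676 → excluded.
Retained (n=10): Σ = 3429, mean = 3429/10 = 342.900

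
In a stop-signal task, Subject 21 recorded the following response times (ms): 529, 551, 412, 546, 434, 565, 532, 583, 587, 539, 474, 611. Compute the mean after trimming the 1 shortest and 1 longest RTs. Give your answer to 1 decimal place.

Sorted: 412, 434, 474, 529, 532, 539, 546, 551, 565, 583, 587, 611
Drop lowest 1 (412) and highest 1 (611)
Remaining (n=10): Σ = 5340, mean = 5340/10 = 534.000

534.0 ms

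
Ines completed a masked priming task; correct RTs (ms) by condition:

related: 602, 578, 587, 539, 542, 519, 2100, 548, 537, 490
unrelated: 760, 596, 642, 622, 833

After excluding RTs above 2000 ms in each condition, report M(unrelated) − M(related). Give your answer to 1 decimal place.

related: exclude 2100
M(related) = 4942/9 = 549.111
M(unrelated) = 3453/5 = 690.600
Difference = 690.600 − 549.111 = 141.489 ms

141.5 ms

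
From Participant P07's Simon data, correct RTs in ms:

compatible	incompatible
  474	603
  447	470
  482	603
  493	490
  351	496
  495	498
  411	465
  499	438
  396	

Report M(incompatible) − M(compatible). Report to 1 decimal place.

58.1 ms

M(compatible) = 4048/9 = 449.778
M(incompatible) = 4063/8 = 507.875
Difference = 507.875 − 449.778 = 58.097 ms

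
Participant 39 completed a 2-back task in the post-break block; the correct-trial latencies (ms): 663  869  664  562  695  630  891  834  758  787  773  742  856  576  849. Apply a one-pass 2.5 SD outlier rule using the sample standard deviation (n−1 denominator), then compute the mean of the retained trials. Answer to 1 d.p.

n = 15, ΣRT = 11149, M = 743.267
Σ(x−M)² = 161490.93; s = √(161490.93/14) = 107.401
Cutoffs: 743.267 ± 2.5·107.401 → [474.8, 1011.8]
No RTs fall outside the cutoffs; all 15 retained. Mean = 11149/15 = 743.267

743.3 ms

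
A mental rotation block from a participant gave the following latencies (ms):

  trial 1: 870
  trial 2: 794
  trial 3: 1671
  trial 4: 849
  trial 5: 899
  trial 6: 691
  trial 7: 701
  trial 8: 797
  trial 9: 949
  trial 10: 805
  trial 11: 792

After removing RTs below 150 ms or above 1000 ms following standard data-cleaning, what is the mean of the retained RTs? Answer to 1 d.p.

Excluded: 1671
Retained (n=10): Σ = 8147
Mean = 8147/10 = 814.7000

814.7 ms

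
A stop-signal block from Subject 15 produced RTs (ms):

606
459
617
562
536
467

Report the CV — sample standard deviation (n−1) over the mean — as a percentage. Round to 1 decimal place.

12.4%

n = 6, Σ = 3247, M = 541.1667
Σ(x−M)² = 22666.833; s = √(22666.833/5) = 67.3303
CV = 67.3303 / 541.1667 = 0.12442 = 12.442%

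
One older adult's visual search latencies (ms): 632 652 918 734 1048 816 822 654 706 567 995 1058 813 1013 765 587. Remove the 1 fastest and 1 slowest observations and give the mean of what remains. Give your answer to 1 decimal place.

796.8 ms

Sorted: 567, 587, 632, 652, 654, 706, 734, 765, 813, 816, 822, 918, 995, 1013, 1048, 1058
Drop lowest 1 (567) and highest 1 (1058)
Remaining (n=14): Σ = 11155, mean = 11155/14 = 796.786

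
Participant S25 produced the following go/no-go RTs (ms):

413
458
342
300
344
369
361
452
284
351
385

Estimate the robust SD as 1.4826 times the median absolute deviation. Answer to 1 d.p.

35.6 ms

Sorted: 284, 300, 342, 344, 351, 361, 369, 385, 413, 452, 458 → median = 361
|x − 361| sorted: 0, 8, 10, 17, 19, 24, 52, 61, 77, 91, 97 → MAD = 24
Robust SD ≈ 1.4826 × 24 = 35.582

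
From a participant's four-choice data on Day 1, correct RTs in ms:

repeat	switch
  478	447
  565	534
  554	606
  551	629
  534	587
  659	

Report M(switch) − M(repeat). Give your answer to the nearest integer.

M(repeat) = 3341/6 = 556.833
M(switch) = 2803/5 = 560.600
Difference = 560.600 − 556.833 = 3.767 ms

4 ms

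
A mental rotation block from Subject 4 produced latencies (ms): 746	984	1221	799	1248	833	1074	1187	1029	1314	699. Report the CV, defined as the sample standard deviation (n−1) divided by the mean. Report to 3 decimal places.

n = 11, Σ = 11134, M = 1012.1818
Σ(x−M)² = 472257.636; s = √(472257.636/10) = 217.3149
CV = 217.3149 / 1012.1818 = 0.21470

0.215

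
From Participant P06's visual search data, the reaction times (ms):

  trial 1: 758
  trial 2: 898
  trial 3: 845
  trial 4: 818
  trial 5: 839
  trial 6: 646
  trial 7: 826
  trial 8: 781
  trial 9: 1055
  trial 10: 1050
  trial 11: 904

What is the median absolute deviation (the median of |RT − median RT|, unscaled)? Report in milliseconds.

Sorted: 646, 758, 781, 818, 826, 839, 845, 898, 904, 1050, 1055 → median = 839
|x − 839|: 81, 59, 6, 21, 0, 193, 13, 58, 216, 211, 65
Sorted deviations: 0, 6, 13, 21, 58, 59, 65, 81, 193, 211, 216 → MAD = 59

59 ms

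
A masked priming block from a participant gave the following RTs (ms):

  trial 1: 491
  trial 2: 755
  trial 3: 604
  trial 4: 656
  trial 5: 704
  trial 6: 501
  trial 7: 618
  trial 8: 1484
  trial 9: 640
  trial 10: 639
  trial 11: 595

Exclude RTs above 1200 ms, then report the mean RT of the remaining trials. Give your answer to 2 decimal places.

620.30 ms

Excluded: 1484
Retained (n=10): Σ = 6203
Mean = 6203/10 = 620.3000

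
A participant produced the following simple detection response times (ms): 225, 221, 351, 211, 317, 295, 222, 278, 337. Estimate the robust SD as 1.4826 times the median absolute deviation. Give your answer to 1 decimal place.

83.0 ms

Sorted: 211, 221, 222, 225, 278, 295, 317, 337, 351 → median = 278
|x − 278| sorted: 0, 17, 39, 53, 56, 57, 59, 67, 73 → MAD = 56
Robust SD ≈ 1.4826 × 56 = 83.026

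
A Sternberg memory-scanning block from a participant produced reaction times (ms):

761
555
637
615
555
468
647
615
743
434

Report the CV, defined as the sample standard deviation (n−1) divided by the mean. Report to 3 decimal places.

n = 10, Σ = 6030, M = 603.0000
Σ(x−M)² = 99338.000; s = √(99338.000/9) = 105.0598
CV = 105.0598 / 603.0000 = 0.17423

0.174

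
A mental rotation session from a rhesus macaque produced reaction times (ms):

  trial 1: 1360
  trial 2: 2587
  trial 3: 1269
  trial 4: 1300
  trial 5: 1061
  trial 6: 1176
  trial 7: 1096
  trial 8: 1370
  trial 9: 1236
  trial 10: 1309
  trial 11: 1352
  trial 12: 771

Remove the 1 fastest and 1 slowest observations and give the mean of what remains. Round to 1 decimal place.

Sorted: 771, 1061, 1096, 1176, 1236, 1269, 1300, 1309, 1352, 1360, 1370, 2587
Drop lowest 1 (771) and highest 1 (2587)
Remaining (n=10): Σ = 12529, mean = 12529/10 = 1252.900

1252.9 ms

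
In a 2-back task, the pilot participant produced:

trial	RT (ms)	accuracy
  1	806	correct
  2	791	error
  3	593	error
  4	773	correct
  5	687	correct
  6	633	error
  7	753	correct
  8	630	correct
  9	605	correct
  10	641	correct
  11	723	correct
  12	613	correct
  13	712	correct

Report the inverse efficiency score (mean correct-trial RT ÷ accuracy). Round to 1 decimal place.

902.6 ms

Correct trials (n=10): 806, 773, 687, 753, 630, 605, 641, 723, 613, 712
Mean correct RT = 6943/10 = 694.3000 ms
Proportion correct = 10/13
IES = 694.3000 / (10/13) = 902.590 ms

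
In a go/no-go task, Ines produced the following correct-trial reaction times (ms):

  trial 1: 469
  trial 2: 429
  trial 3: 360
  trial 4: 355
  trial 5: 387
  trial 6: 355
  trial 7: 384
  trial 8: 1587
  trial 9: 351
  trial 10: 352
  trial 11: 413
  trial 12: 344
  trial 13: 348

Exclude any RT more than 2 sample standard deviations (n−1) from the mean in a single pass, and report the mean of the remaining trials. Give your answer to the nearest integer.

n = 13, ΣRT = 6134, M = 471.846
Σ(x−M)² = 1364255.69; s = √(1364255.69/12) = 337.176
Cutoffs: 471.846 ± 2·337.176 → [-202.5, 1146.2]
Outside: 1587 → excluded.
Retained (n=12): Σ = 4547, mean = 4547/12 = 378.917

379 ms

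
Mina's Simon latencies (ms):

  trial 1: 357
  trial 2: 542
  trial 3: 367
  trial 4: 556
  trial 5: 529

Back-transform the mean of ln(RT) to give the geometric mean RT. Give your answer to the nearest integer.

461 ms

ln(RT): 5.8777, 6.2953, 5.9054, 6.3208, 6.2710
Mean ln(RT) = 30.6701/5 = 6.13402
Geometric mean = exp(6.13402) = 461.29 ms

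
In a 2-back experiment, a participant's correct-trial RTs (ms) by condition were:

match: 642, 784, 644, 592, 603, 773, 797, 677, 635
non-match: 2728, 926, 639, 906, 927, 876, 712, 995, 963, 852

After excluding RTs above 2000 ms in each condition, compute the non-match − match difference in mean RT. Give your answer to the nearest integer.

non-match: exclude 2728
M(match) = 6147/9 = 683.000
M(non-match) = 7796/9 = 866.222
Difference = 866.222 − 683.000 = 183.222 ms

183 ms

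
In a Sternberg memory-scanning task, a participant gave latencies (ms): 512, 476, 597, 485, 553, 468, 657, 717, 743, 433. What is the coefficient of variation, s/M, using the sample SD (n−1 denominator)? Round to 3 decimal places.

0.195

n = 10, Σ = 5641, M = 564.1000
Σ(x−M)² = 108374.900; s = √(108374.900/9) = 109.7345
CV = 109.7345 / 564.1000 = 0.19453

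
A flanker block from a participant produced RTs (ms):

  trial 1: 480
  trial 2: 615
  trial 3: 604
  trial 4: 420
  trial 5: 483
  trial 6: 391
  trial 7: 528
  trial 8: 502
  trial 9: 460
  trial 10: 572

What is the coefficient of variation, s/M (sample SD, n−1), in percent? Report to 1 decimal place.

n = 10, Σ = 5055, M = 505.5000
Σ(x−M)² = 50280.500; s = √(50280.500/9) = 74.7444
CV = 74.7444 / 505.5000 = 0.14786 = 14.786%

14.8%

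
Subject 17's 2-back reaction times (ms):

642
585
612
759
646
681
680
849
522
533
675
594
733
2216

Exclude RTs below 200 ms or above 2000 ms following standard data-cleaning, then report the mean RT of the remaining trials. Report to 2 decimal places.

Excluded: 2216
Retained (n=13): Σ = 8511
Mean = 8511/13 = 654.6923

654.69 ms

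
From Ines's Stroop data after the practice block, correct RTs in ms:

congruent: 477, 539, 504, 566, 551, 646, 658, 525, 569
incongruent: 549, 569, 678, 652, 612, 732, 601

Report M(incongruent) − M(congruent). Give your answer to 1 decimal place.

M(congruent) = 5035/9 = 559.444
M(incongruent) = 4393/7 = 627.571
Difference = 627.571 − 559.444 = 68.127 ms

68.1 ms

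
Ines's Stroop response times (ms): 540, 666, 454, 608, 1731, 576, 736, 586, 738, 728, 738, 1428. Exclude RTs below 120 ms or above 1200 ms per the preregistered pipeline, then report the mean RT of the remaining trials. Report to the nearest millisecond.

Excluded: 1428, 1731
Retained (n=10): Σ = 6370
Mean = 6370/10 = 637.0000

637 ms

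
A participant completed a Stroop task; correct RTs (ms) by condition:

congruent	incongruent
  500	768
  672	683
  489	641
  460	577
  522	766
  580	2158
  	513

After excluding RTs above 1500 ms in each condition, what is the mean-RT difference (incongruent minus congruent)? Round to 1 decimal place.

incongruent: exclude 2158
M(congruent) = 3223/6 = 537.167
M(incongruent) = 3948/6 = 658.000
Difference = 658.000 − 537.167 = 120.833 ms

120.8 ms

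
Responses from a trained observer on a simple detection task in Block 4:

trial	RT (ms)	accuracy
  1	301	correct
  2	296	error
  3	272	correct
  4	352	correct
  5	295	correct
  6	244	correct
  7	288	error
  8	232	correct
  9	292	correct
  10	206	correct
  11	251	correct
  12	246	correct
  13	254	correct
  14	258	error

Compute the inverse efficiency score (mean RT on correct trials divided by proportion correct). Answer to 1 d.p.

Correct trials (n=11): 301, 272, 352, 295, 244, 232, 292, 206, 251, 246, 254
Mean correct RT = 2945/11 = 267.7273 ms
Proportion correct = 11/14
IES = 267.7273 / (11/14) = 340.744 ms

340.7 ms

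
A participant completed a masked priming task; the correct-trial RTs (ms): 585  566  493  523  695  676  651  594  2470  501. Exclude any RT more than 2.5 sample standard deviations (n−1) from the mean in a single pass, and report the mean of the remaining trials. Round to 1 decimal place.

n = 10, ΣRT = 7754, M = 775.400
Σ(x−M)² = 3235246.40; s = √(3235246.40/9) = 599.560
Cutoffs: 775.400 ± 2.5·599.560 → [-723.5, 2274.3]
Outside: 2470 → excluded.
Retained (n=9): Σ = 5284, mean = 5284/9 = 587.111

587.1 ms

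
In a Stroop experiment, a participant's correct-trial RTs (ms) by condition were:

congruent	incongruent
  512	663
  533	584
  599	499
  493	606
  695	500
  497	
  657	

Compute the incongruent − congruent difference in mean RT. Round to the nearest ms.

1 ms

M(congruent) = 3986/7 = 569.429
M(incongruent) = 2852/5 = 570.400
Difference = 570.400 − 569.429 = 0.971 ms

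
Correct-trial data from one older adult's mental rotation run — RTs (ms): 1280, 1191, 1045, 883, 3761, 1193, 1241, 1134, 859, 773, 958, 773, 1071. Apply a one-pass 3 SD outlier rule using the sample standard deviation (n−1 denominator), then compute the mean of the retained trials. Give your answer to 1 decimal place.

n = 13, ΣRT = 16162, M = 1243.231
Σ(x−M)² = 7227650.31; s = √(7227650.31/12) = 776.083
Cutoffs: 1243.231 ± 3·776.083 → [-1085.0, 3571.5]
Outside: 3761 → excluded.
Retained (n=12): Σ = 12401, mean = 12401/12 = 1033.417

1033.4 ms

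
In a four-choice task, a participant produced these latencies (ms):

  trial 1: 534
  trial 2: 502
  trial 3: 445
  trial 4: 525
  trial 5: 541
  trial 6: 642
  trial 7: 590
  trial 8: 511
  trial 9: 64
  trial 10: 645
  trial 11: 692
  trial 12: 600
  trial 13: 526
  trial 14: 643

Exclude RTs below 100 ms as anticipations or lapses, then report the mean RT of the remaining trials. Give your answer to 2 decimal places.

Excluded: 64
Retained (n=13): Σ = 7396
Mean = 7396/13 = 568.9231

568.92 ms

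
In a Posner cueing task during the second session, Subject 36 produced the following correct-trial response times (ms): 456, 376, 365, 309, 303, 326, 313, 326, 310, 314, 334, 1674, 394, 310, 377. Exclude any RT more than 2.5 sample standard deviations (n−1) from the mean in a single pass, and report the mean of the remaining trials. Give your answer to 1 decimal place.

343.8 ms

n = 15, ΣRT = 6487, M = 432.467
Σ(x−M)² = 1676929.73; s = √(1676929.73/14) = 346.093
Cutoffs: 432.467 ± 2.5·346.093 → [-432.8, 1297.7]
Outside: 1674 → excluded.
Retained (n=14): Σ = 4813, mean = 4813/14 = 343.786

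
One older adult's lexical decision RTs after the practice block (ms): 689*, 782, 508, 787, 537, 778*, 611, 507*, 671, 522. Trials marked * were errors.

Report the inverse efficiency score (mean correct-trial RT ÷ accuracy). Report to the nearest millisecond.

902 ms

Correct trials (n=7): 782, 508, 787, 537, 611, 671, 522
Mean correct RT = 4418/7 = 631.1429 ms
Proportion correct = 7/10
IES = 631.1429 / (7/10) = 901.633 ms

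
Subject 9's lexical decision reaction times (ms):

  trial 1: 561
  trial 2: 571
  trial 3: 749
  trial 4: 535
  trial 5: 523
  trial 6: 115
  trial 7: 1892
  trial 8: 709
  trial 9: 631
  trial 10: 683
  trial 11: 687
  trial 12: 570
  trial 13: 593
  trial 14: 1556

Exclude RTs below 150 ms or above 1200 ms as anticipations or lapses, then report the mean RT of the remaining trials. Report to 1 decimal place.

Excluded: 115, 1556, 1892
Retained (n=11): Σ = 6812
Mean = 6812/11 = 619.2727

619.3 ms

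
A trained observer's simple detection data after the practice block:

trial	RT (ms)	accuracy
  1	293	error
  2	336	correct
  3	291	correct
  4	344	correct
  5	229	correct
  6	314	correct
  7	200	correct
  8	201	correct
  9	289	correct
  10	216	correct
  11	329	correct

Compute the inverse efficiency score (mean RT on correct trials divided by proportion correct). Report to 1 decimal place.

302.4 ms

Correct trials (n=10): 336, 291, 344, 229, 314, 200, 201, 289, 216, 329
Mean correct RT = 2749/10 = 274.9000 ms
Proportion correct = 10/11
IES = 274.9000 / (10/11) = 302.390 ms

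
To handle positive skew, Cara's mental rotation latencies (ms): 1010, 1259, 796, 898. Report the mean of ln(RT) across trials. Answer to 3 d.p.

6.884

ln(RT): 6.9177, 7.1381, 6.6796, 6.8002
Σ ln(RT) = 27.5355
Mean = 27.5355/4 = 6.88389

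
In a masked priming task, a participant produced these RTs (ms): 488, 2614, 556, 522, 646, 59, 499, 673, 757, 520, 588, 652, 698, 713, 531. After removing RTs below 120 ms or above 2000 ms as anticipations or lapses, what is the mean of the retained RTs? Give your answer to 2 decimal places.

Excluded: 59, 2614
Retained (n=13): Σ = 7843
Mean = 7843/13 = 603.3077

603.31 ms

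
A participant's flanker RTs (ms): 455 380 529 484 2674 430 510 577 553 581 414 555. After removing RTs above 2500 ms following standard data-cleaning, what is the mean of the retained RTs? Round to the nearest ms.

497 ms

Excluded: 2674
Retained (n=11): Σ = 5468
Mean = 5468/11 = 497.0909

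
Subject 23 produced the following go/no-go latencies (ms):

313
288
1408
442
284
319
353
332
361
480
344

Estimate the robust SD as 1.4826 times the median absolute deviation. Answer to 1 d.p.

46.0 ms

Sorted: 284, 288, 313, 319, 332, 344, 353, 361, 442, 480, 1408 → median = 344
|x − 344| sorted: 0, 9, 12, 17, 25, 31, 56, 60, 98, 136, 1064 → MAD = 31
Robust SD ≈ 1.4826 × 31 = 45.961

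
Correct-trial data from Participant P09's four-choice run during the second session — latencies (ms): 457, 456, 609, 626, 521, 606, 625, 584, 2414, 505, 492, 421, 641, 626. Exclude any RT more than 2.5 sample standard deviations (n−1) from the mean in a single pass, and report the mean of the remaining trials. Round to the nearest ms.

551 ms

n = 14, ΣRT = 9583, M = 684.500
Σ(x−M)² = 3294819.50; s = √(3294819.50/13) = 503.436
Cutoffs: 684.500 ± 2.5·503.436 → [-574.1, 1943.1]
Outside: 2414 → excluded.
Retained (n=13): Σ = 7169, mean = 7169/13 = 551.462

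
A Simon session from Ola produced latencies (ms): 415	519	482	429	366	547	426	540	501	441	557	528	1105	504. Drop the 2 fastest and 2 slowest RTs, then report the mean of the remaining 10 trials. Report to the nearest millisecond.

Sorted: 366, 415, 426, 429, 441, 482, 501, 504, 519, 528, 540, 547, 557, 1105
Drop lowest 2 (366, 415) and highest 2 (557, 1105)
Remaining (n=10): Σ = 4917, mean = 4917/10 = 491.700

492 ms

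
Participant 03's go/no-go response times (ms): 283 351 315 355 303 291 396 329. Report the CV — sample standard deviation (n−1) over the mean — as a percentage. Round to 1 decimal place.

n = 8, Σ = 2623, M = 327.8750
Σ(x−M)² = 10070.875; s = √(10070.875/7) = 37.9302
CV = 37.9302 / 327.8750 = 0.11568 = 11.568%

11.6%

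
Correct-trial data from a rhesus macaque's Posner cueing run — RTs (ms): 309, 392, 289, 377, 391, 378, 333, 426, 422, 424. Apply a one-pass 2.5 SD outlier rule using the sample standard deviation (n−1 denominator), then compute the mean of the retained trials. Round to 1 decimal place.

374.1 ms

n = 10, ΣRT = 3741, M = 374.100
Σ(x−M)² = 21276.90; s = √(21276.90/9) = 48.622
Cutoffs: 374.100 ± 2.5·48.622 → [252.5, 495.7]
No RTs fall outside the cutoffs; all 10 retained. Mean = 3741/10 = 374.100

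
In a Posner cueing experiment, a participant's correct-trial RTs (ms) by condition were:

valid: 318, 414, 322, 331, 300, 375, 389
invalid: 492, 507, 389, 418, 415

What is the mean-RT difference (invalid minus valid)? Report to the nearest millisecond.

M(valid) = 2449/7 = 349.857
M(invalid) = 2221/5 = 444.200
Difference = 444.200 − 349.857 = 94.343 ms

94 ms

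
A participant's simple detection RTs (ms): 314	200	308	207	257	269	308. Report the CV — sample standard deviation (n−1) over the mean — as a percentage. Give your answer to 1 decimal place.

18.0%

n = 7, Σ = 1863, M = 266.1429
Σ(x−M)² = 13758.857; s = √(13758.857/6) = 47.8868
CV = 47.8868 / 266.1429 = 0.17993 = 17.993%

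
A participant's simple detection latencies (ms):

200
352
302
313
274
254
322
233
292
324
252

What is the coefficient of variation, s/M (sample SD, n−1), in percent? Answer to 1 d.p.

n = 11, Σ = 3118, M = 283.4545
Σ(x−M)² = 20574.727; s = √(20574.727/10) = 45.3594
CV = 45.3594 / 283.4545 = 0.16002 = 16.002%

16.0%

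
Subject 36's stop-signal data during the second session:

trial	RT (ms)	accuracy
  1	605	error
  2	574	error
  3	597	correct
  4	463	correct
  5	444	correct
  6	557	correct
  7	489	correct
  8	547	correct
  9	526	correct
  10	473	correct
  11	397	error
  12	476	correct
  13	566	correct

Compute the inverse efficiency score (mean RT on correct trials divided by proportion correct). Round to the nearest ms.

668 ms

Correct trials (n=10): 597, 463, 444, 557, 489, 547, 526, 473, 476, 566
Mean correct RT = 5138/10 = 513.8000 ms
Proportion correct = 10/13
IES = 513.8000 / (10/13) = 667.940 ms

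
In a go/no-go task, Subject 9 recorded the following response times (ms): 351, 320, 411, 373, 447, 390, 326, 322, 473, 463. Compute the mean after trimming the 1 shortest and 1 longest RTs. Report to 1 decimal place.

Sorted: 320, 322, 326, 351, 373, 390, 411, 447, 463, 473
Drop lowest 1 (320) and highest 1 (473)
Remaining (n=8): Σ = 3083, mean = 3083/8 = 385.375

385.4 ms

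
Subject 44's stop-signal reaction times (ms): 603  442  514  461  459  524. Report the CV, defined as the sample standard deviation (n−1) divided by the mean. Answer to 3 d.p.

0.120

n = 6, Σ = 3003, M = 500.5000
Σ(x−M)² = 17945.500; s = √(17945.500/5) = 59.9091
CV = 59.9091 / 500.5000 = 0.11970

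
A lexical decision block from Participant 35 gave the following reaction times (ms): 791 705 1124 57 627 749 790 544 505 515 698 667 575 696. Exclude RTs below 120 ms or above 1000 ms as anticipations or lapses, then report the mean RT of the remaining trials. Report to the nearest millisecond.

Excluded: 57, 1124
Retained (n=12): Σ = 7862
Mean = 7862/12 = 655.1667

655 ms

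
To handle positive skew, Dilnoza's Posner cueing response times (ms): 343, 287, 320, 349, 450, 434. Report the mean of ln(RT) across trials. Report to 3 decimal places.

ln(RT): 5.8377, 5.6595, 5.7683, 5.8551, 6.1092, 6.0730
Σ ln(RT) = 35.3029
Mean = 35.3029/6 = 5.88382

5.884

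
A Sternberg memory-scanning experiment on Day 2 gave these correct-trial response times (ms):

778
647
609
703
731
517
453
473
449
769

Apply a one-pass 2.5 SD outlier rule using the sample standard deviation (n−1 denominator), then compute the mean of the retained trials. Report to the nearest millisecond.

n = 10, ΣRT = 6129, M = 612.900
Σ(x−M)² = 156068.90; s = √(156068.90/9) = 131.685
Cutoffs: 612.900 ± 2.5·131.685 → [283.7, 942.1]
No RTs fall outside the cutoffs; all 10 retained. Mean = 6129/10 = 612.900

613 ms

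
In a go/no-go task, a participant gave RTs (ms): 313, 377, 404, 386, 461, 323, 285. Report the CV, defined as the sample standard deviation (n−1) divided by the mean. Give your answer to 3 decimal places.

0.167

n = 7, Σ = 2549, M = 364.1429
Σ(x−M)² = 22184.857; s = √(22184.857/6) = 60.8069
CV = 60.8069 / 364.1429 = 0.16699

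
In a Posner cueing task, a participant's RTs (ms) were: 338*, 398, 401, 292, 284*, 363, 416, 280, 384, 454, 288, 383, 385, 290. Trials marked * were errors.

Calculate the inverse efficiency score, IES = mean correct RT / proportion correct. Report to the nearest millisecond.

421 ms

Correct trials (n=12): 398, 401, 292, 363, 416, 280, 384, 454, 288, 383, 385, 290
Mean correct RT = 4334/12 = 361.1667 ms
Proportion correct = 12/14
IES = 361.1667 / (12/14) = 421.361 ms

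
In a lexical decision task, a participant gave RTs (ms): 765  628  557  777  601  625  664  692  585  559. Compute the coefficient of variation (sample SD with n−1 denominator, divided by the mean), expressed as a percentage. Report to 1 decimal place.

12.2%

n = 10, Σ = 6453, M = 645.3000
Σ(x−M)² = 55758.100; s = √(55758.100/9) = 78.7105
CV = 78.7105 / 645.3000 = 0.12198 = 12.198%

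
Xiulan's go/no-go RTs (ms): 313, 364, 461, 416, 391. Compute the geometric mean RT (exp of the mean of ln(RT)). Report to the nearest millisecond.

386 ms

ln(RT): 5.7462, 5.8972, 6.1334, 6.0307, 5.9687
Mean ln(RT) = 29.7761/5 = 5.95523
Geometric mean = exp(5.95523) = 385.77 ms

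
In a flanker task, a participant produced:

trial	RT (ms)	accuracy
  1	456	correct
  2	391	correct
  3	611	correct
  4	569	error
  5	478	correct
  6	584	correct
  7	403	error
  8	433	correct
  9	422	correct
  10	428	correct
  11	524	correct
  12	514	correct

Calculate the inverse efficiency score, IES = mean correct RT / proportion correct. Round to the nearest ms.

581 ms

Correct trials (n=10): 456, 391, 611, 478, 584, 433, 422, 428, 524, 514
Mean correct RT = 4841/10 = 484.1000 ms
Proportion correct = 10/12
IES = 484.1000 / (10/12) = 580.920 ms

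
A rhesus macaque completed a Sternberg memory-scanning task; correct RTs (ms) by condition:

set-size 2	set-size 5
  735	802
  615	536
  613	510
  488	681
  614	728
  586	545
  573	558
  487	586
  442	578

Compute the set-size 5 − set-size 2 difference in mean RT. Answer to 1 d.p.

M(set-size 2) = 5153/9 = 572.556
M(set-size 5) = 5524/9 = 613.778
Difference = 613.778 − 572.556 = 41.222 ms

41.2 ms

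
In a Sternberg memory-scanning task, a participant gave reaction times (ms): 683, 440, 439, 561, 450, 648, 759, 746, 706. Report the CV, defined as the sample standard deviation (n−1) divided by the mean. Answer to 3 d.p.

0.221

n = 9, Σ = 5432, M = 603.5556
Σ(x−M)² = 142454.222; s = √(142454.222/8) = 133.4420
CV = 133.4420 / 603.5556 = 0.22109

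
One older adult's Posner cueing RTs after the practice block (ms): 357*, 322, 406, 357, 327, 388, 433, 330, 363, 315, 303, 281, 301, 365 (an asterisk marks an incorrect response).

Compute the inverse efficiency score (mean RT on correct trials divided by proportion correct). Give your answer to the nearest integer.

Correct trials (n=13): 322, 406, 357, 327, 388, 433, 330, 363, 315, 303, 281, 301, 365
Mean correct RT = 4491/13 = 345.4615 ms
Proportion correct = 13/14
IES = 345.4615 / (13/14) = 372.036 ms

372 ms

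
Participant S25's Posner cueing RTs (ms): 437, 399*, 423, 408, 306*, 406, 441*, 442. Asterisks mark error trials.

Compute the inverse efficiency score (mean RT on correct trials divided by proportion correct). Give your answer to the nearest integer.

Correct trials (n=5): 437, 423, 408, 406, 442
Mean correct RT = 2116/5 = 423.2000 ms
Proportion correct = 5/8
IES = 423.2000 / (5/8) = 677.120 ms

677 ms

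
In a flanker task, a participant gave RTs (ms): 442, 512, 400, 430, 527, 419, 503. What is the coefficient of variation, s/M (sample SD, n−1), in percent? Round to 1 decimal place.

11.0%

n = 7, Σ = 3233, M = 461.8571
Σ(x−M)² = 15522.857; s = √(15522.857/6) = 50.8640
CV = 50.8640 / 461.8571 = 0.11013 = 11.013%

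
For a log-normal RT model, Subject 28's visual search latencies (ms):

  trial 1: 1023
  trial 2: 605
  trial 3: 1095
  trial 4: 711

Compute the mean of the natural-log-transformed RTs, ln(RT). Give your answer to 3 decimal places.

6.725

ln(RT): 6.9305, 6.4052, 6.9985, 6.5667
Σ ln(RT) = 26.9009
Mean = 26.9009/4 = 6.72523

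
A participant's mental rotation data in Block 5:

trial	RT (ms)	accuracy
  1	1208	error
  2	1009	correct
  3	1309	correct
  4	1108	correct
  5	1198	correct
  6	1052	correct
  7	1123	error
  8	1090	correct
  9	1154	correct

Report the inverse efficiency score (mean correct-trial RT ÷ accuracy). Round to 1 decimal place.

Correct trials (n=7): 1009, 1309, 1108, 1198, 1052, 1090, 1154
Mean correct RT = 7920/7 = 1131.4286 ms
Proportion correct = 7/9
IES = 1131.4286 / (7/9) = 1454.694 ms

1454.7 ms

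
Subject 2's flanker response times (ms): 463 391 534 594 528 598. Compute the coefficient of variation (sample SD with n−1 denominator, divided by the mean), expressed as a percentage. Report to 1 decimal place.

n = 6, Σ = 3108, M = 518.0000
Σ(x−M)² = 31686.000; s = √(31686.000/5) = 79.6065
CV = 79.6065 / 518.0000 = 0.15368 = 15.368%

15.4%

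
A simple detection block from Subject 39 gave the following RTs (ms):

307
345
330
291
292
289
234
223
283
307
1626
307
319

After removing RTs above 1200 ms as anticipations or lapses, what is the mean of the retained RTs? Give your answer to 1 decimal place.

Excluded: 1626
Retained (n=12): Σ = 3527
Mean = 3527/12 = 293.9167

293.9 ms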